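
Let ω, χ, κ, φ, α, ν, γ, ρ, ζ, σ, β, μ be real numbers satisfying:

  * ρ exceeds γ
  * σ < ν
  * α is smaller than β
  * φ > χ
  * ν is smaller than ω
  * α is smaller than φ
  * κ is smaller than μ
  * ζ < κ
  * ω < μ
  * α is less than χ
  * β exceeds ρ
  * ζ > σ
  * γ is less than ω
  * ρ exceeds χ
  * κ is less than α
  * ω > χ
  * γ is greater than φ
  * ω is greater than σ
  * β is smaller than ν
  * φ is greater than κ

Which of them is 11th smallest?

Chaining the given pairs: σ < ζ < κ < α < χ < φ < γ < ρ < β < ν < ω < μ.
Counting 11 from the smallest end gives ω.

ω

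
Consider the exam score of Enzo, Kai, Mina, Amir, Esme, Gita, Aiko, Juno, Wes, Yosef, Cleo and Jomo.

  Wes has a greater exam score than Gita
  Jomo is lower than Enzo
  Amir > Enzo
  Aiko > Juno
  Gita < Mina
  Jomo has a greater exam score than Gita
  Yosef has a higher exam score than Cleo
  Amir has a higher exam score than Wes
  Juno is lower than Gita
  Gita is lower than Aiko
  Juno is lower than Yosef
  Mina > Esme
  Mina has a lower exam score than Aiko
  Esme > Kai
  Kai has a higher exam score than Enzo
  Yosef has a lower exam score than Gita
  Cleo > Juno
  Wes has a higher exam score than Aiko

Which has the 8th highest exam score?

Jomo

The consecutive relations fix a unique order: Juno < Cleo < Yosef < Gita < Jomo < Enzo < Kai < Esme < Mina < Aiko < Wes < Amir.
Counting 8 from the largest end gives Jomo.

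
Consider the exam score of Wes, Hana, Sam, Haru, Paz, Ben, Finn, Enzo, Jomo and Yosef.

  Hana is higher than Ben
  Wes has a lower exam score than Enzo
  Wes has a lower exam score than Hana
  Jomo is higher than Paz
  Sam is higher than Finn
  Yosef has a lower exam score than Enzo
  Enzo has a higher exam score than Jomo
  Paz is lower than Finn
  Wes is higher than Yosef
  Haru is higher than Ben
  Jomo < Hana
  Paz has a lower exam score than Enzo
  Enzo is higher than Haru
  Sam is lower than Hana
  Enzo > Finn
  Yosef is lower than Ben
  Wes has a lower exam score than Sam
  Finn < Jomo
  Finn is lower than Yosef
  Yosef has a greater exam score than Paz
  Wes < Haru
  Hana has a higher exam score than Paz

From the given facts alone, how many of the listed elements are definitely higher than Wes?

The elements the relations force above Wes are Haru, Sam, Enzo, Hana — no chain reaches any other.
That is 4.

4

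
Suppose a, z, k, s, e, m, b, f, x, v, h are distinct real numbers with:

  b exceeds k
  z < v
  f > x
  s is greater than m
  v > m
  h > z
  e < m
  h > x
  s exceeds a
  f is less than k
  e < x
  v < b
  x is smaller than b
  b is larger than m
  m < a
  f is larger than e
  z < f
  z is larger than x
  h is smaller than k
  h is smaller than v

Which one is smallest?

e

Chaining upward from e: directly above it, x, m, f; then z, h, v, k, a, b, s.
That covers every other element, and nothing is given below e, so e is the smallest.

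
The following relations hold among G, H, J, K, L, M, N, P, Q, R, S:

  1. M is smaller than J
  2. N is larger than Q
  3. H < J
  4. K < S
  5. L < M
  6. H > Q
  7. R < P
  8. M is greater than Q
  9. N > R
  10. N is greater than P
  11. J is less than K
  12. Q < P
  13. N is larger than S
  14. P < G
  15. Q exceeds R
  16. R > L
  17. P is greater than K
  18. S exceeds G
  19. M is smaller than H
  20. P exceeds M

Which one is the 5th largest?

K

Piecing the relations together gives one ordering: L < R < Q < M < H < J < K < P < G < S < N.
Counting 5 from the largest end gives K.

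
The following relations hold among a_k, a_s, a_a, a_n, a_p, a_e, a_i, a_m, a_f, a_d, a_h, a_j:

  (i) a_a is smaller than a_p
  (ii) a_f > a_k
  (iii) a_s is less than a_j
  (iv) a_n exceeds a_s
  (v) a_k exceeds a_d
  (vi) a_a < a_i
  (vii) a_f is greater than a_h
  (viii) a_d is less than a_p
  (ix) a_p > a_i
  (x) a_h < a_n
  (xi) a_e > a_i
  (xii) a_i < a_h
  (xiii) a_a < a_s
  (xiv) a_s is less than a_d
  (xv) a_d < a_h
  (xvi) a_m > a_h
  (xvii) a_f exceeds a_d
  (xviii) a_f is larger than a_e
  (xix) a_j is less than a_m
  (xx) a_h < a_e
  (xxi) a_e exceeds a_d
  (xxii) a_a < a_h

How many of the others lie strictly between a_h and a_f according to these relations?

Chaining upward from a_h reaches: a_n, a_e, a_m.
Chaining downward from a_f reaches: a_a, a_s, a_d, a_i, a_k, a_e.
Strictly between a_h and a_f are those in both lists: a_e — 1 element.

1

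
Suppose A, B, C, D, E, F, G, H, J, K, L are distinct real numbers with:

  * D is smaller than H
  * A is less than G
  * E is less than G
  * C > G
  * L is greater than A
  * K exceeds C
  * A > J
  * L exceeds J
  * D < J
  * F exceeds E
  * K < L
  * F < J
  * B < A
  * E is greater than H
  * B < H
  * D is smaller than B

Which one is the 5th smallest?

The consecutive relations fix a unique order: D < B < H < E < F < J < A < G < C < K < L.
The 5th smallest is F.

F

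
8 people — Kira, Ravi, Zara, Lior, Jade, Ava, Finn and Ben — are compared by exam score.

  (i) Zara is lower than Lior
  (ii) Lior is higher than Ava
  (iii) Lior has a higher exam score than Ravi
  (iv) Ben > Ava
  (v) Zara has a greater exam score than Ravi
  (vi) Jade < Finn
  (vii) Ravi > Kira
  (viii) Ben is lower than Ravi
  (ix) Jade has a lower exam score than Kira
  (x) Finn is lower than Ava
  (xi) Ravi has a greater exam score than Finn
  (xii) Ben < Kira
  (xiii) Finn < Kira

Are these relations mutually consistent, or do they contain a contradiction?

consistent

The single ordering Jade < Finn < Ava < Ben < Kira < Ravi < Zara < Lior satisfies every listed relation, so no contradiction arises.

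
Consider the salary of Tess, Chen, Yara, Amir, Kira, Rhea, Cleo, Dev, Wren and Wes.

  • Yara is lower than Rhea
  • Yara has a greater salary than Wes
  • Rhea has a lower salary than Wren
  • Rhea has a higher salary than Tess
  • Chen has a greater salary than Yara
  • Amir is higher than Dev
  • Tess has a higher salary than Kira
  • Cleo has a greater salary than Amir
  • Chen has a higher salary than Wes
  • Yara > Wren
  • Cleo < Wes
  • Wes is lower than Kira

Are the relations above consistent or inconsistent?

Chaining the given relations yields Rhea < Wren < Yara, so Rhea < Yara. But one relation states Yara < Rhea. These cannot both hold.

inconsistent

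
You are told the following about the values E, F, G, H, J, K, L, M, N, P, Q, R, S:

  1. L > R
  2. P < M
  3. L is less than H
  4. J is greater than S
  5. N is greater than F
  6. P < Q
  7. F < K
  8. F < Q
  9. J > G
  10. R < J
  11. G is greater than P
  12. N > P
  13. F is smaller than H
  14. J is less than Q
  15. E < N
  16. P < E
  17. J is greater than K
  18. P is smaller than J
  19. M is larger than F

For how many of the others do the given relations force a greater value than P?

6

The elements the relations force above P are M, G, E, J, N, Q — no chain reaches any other.
That is 6.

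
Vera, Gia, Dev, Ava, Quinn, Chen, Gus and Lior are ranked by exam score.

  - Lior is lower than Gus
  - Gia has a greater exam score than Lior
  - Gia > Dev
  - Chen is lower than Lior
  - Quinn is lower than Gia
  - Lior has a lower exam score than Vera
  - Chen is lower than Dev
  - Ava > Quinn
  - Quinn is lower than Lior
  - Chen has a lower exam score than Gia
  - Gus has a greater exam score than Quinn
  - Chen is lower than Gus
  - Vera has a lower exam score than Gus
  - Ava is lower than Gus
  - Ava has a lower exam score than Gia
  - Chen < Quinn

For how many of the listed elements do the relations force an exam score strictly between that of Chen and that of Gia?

4

The relations place Chen below Gia. An element lies strictly between them when it is forced above Chen and also forced below Gia.
Above Chen: {Quinn, Lior, Ava, Vera, Dev, Gus}. Below Gia: {Quinn, Lior, Ava, Dev}.
Intersection: {Quinn, Lior, Ava, Dev} — 4.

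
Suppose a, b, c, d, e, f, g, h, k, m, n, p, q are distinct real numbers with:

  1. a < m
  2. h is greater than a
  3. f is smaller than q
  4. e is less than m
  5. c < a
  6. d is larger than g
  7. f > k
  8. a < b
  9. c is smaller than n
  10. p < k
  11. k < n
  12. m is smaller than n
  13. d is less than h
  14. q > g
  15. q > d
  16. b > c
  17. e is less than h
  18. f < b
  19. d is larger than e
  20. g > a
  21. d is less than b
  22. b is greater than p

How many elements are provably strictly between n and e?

1

Chaining upward from e reaches: m, d, h, q, b.
Chaining downward from n reaches: p, c, a, k, m.
Strictly between e and n are those in both lists: m — 1 element.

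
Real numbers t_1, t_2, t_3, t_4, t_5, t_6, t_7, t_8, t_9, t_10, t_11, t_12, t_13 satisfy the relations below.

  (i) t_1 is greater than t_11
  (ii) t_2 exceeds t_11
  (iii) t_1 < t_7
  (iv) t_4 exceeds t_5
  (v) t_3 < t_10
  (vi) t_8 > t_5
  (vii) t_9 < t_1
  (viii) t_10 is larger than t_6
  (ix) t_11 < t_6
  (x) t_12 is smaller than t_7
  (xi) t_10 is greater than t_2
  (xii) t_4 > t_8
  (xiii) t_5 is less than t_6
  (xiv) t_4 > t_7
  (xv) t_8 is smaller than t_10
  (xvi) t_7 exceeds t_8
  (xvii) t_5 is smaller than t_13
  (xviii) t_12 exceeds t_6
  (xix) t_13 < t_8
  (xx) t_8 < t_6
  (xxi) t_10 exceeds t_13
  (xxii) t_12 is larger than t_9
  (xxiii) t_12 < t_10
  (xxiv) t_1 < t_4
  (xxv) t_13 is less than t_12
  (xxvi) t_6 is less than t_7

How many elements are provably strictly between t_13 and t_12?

The relations place t_13 below t_12. An element lies strictly between them when it is forced above t_13 and also forced below t_12.
Above t_13: {t_8, t_6, t_7, t_4, t_10}. Below t_12: {t_5, t_9, t_11, t_8, t_6}.
Intersection: {t_8, t_6} — 2.

2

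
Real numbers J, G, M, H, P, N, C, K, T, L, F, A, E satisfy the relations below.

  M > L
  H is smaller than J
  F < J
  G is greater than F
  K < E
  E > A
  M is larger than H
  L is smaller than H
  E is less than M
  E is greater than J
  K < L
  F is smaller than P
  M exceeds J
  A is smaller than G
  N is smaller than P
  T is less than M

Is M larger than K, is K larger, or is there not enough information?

M

The relevant relations are K < L; L < H; H < J; J < E; E < M.
Together: K < L < H < J < E < M.
So M is larger.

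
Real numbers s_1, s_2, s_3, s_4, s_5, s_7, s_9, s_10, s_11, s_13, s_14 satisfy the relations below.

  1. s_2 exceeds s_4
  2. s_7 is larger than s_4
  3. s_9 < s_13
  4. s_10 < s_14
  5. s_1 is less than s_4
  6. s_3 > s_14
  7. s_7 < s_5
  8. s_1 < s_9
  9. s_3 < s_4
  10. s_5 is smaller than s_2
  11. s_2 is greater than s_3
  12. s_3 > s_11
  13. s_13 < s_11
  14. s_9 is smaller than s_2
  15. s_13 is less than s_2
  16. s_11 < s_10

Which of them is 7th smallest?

s_3

Chaining the given pairs: s_1 < s_9 < s_13 < s_11 < s_10 < s_14 < s_3 < s_4 < s_7 < s_5 < s_2.
The 7th smallest is s_3.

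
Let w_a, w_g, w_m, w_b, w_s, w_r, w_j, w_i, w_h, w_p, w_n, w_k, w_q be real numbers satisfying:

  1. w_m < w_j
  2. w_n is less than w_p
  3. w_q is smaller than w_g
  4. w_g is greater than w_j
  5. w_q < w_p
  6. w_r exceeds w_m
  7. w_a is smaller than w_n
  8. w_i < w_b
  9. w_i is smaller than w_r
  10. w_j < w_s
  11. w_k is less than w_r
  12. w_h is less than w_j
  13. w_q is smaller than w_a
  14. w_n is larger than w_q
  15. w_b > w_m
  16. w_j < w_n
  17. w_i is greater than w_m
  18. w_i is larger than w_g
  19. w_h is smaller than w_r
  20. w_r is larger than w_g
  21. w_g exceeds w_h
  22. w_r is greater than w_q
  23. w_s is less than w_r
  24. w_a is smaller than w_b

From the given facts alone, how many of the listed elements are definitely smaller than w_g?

From w_g the given relations immediately reach w_h, w_j, w_q.
From those, w_m — 4 in total.
Nothing else is reachable below w_g; 4 in all.

4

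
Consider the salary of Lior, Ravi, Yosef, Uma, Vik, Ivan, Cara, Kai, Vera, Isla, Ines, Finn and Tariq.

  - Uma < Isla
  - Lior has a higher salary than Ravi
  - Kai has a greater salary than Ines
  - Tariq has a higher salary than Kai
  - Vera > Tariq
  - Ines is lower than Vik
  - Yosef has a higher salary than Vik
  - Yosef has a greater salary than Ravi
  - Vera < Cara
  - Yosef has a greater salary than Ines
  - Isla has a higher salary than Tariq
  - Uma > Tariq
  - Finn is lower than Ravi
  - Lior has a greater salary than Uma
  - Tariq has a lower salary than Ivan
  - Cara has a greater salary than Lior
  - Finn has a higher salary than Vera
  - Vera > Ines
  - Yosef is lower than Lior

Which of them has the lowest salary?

Kai is not least since Ines < Kai; Tariq is not least since Kai < Tariq; Ivan is not least since Tariq < Ivan; Vik is not least since Ines < Vik; Vera is not least since Ines < Vera; Finn is not least since Vera < Finn; Uma is not least since Tariq < Uma; Ravi is not least since Finn < Ravi; Yosef is not least since Vik < Yosef; Lior is not least since Uma < Lior; Cara is not least since Lior < Cara; Isla is not least since Uma < Isla.
Only Ines has nothing below it, so Ines is the lowest salary.

Ines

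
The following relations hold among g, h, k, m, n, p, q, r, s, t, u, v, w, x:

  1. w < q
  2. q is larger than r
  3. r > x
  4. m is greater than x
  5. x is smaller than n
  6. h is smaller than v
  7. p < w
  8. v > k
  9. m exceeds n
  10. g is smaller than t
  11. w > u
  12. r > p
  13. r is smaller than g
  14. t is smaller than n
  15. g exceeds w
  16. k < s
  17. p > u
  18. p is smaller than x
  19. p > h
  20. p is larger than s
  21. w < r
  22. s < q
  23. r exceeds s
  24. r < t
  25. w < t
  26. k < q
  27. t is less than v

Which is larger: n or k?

n

Following the relations from k: k < s < p < x < r < g < t < n.
So k < n; n is the larger of the two.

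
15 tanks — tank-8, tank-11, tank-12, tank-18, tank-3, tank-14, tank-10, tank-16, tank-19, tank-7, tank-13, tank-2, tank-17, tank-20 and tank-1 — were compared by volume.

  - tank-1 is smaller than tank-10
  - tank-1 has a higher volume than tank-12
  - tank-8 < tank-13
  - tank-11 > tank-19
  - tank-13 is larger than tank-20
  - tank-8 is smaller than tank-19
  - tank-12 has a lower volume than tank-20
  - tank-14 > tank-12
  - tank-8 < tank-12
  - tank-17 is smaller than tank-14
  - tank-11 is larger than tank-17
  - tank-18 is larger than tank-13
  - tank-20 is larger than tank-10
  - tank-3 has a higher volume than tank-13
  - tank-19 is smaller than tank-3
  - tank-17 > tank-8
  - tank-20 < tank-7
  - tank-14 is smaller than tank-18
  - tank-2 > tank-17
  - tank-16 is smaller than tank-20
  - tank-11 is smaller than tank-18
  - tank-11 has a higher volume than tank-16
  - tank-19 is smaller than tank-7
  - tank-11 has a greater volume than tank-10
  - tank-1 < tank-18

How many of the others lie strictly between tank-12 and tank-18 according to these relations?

6

The relations place tank-12 below tank-18. An element lies strictly between them when it is forced above tank-12 and also forced below tank-18.
Above tank-12: {tank-14, tank-1, tank-10, tank-20, tank-11, tank-7, tank-13, tank-3}. Below tank-18: {tank-8, tank-16, tank-17, tank-14, tank-19, tank-1, tank-10, tank-20, tank-11, tank-13}.
Intersection: {tank-14, tank-1, tank-10, tank-20, tank-11, tank-13} — 6.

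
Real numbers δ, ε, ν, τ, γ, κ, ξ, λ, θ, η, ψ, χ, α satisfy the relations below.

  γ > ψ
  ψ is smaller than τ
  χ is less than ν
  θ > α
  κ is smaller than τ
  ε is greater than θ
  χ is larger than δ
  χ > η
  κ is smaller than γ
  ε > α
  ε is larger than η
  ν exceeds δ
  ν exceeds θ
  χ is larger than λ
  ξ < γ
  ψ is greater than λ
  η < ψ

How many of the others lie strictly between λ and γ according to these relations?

The relations place λ below γ. An element lies strictly between them when it is forced above λ and also forced below γ.
Above λ: {χ, ψ, ν, τ}. Below γ: {η, ξ, ψ, κ}.
Intersection: {ψ} — 1.

1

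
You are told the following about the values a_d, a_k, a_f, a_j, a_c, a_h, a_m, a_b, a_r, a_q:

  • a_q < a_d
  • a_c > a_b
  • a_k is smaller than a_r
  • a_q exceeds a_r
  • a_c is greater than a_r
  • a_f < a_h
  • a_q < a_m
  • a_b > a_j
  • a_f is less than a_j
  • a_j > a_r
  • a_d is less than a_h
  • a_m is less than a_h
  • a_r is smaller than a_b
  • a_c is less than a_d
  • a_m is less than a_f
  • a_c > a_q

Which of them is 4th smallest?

Piecing the relations together gives one ordering: a_k < a_r < a_q < a_m < a_f < a_j < a_b < a_c < a_d < a_h.
Counting 4 from the smallest end gives a_m.

a_m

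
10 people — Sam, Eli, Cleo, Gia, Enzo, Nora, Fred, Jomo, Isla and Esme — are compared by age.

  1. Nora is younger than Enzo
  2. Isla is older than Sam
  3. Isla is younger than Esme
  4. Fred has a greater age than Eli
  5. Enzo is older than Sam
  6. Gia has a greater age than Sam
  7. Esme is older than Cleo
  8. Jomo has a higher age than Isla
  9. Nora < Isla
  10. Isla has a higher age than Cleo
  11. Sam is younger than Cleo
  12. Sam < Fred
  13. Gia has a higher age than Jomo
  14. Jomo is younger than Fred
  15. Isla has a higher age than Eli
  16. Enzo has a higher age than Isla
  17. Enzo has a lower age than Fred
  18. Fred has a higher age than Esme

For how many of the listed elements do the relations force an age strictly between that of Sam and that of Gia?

3

The relations place Sam below Gia. An element lies strictly between them when it is forced above Sam and also forced below Gia.
Above Sam: {Cleo, Isla, Jomo, Esme, Enzo, Fred}. Below Gia: {Nora, Eli, Cleo, Isla, Jomo}.
Intersection: {Cleo, Isla, Jomo} — 3.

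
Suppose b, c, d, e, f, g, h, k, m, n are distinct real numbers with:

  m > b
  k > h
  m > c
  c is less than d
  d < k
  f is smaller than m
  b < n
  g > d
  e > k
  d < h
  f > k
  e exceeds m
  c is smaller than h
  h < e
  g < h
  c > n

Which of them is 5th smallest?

g

Piecing the relations together gives one ordering: b < n < c < d < g < h < k < f < m < e.
Counting 5 from the smallest end gives g.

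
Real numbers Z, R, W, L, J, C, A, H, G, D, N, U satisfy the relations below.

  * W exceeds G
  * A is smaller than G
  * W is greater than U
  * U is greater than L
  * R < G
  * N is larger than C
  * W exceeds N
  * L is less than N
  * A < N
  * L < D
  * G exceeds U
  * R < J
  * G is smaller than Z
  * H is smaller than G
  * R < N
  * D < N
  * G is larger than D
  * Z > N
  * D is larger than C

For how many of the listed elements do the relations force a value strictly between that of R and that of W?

Chaining upward from R reaches: N, G, J, Z.
Chaining downward from W reaches: L, C, A, D, U, H, N, G.
Strictly between R and W are those in both lists: N, G — 2 elements.

2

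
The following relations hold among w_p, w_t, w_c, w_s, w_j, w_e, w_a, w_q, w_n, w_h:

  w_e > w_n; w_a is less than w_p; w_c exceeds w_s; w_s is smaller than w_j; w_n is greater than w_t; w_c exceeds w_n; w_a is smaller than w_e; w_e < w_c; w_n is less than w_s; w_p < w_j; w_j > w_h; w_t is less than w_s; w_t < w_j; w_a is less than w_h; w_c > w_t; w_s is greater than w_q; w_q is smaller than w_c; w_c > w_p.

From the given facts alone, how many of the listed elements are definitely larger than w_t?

5

From w_t the given relations immediately reach w_n, w_s, w_c, w_j.
From those, w_e — 5 in total.
No other element is forced above w_t by the given relations, so the count is 5.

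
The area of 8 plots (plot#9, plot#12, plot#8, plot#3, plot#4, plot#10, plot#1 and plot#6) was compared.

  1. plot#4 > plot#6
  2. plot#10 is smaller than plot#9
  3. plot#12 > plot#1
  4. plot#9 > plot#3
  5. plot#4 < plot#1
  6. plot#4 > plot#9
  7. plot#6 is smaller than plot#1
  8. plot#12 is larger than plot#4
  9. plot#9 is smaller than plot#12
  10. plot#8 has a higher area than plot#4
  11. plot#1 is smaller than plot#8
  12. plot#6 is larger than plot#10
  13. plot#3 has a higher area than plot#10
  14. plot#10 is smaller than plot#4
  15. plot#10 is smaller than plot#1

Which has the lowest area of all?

plot#3 is not least since plot#10 < plot#3; plot#6 is not least since plot#10 < plot#6; plot#9 is not least since plot#10 < plot#9; plot#4 is not least since plot#6 < plot#4; plot#1 is not least since plot#4 < plot#1; plot#12 is not least since plot#4 < plot#12; plot#8 is not least since plot#1 < plot#8.
Only plot#10 has nothing below it, so plot#10 is the lowest area.

plot#10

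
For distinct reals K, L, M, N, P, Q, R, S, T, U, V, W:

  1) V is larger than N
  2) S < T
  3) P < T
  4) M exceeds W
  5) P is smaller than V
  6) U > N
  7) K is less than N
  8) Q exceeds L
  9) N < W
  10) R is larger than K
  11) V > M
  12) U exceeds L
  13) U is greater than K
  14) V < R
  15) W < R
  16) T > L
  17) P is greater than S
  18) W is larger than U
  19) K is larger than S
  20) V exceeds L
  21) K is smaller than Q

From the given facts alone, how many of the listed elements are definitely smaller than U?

The elements the relations force below U are S, K, L, N — no chain reaches any other.
That is 4.

4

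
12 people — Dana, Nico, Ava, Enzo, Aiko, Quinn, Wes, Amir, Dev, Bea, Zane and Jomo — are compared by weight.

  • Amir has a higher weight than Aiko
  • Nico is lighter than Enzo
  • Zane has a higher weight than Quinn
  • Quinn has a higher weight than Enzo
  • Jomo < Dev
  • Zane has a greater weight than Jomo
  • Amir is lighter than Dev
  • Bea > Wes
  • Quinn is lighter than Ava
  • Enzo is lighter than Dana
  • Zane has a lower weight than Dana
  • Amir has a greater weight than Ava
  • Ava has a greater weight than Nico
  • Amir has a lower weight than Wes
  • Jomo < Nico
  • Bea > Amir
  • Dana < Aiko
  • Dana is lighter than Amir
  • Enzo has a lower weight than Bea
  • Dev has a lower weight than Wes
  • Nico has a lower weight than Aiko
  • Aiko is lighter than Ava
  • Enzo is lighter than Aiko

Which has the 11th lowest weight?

Piecing the relations together gives one ordering: Jomo < Nico < Enzo < Quinn < Zane < Dana < Aiko < Ava < Amir < Dev < Wes < Bea.
The 11th smallest is Wes.

Wes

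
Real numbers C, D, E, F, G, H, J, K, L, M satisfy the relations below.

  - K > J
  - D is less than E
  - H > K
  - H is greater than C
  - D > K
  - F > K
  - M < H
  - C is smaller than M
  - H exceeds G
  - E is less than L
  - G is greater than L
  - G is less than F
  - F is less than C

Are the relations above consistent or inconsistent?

consistent

Every relation is compatible with J < K < D < E < L < G < F < C < M < H; the set is consistent.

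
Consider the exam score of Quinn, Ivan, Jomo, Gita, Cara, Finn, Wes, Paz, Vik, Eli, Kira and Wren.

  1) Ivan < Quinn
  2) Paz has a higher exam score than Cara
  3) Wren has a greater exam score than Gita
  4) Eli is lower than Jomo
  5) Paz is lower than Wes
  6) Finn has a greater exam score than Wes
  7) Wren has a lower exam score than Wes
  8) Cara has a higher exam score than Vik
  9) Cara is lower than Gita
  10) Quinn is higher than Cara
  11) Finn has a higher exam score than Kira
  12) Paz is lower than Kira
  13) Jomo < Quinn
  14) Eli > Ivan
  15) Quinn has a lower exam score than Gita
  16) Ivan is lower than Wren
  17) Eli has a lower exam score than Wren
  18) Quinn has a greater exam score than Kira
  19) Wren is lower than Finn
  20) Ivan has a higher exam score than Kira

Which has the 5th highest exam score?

The consecutive relations fix a unique order: Vik < Cara < Paz < Kira < Ivan < Eli < Jomo < Quinn < Gita < Wren < Wes < Finn.
Counting 5 from the largest end gives Quinn.

Quinn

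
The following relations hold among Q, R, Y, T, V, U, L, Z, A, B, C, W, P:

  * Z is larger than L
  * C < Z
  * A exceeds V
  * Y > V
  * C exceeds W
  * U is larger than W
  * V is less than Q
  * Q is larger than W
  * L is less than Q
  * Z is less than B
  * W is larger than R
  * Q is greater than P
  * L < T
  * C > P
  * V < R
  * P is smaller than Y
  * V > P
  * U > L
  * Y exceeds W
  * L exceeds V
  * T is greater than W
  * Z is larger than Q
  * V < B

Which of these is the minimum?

V is not least since P < V; R is not least since V < R; L is not least since V < L; W is not least since R < W; Q is not least since P < Q; U is not least since W < U; C is not least since P < C; T is not least since W < T; Z is not least since L < Z; Y is not least since P < Y; B is not least since Z < B; A is not least since V < A.
Only P has nothing below it, so P is the minimum.

P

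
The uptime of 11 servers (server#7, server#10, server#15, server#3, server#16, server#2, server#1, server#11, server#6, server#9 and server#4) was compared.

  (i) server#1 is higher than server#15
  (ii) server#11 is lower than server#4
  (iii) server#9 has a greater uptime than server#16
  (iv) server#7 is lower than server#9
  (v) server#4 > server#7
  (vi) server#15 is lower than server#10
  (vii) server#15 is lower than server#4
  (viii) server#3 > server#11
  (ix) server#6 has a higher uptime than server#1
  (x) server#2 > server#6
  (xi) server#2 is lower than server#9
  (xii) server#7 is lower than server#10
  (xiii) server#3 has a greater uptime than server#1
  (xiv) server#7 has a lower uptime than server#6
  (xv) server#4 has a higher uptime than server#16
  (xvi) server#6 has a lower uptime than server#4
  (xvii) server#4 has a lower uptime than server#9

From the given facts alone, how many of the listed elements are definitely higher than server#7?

5

Directly above server#7: server#6, server#4, server#9, server#10.
One step further: server#2 (5 so far).
Nothing else is reachable above server#7; 5 in all.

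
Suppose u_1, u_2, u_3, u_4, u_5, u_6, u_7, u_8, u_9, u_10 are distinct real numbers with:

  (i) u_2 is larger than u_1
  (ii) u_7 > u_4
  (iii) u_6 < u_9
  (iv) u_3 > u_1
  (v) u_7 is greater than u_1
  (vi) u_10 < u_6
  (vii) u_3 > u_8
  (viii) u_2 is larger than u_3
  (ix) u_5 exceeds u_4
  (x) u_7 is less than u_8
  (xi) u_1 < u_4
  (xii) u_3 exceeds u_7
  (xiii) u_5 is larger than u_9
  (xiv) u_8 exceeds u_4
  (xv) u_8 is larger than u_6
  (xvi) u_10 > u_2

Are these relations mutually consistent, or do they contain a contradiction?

inconsistent

Chaining the given relations yields u_8 < u_3 < u_2 < u_10 < u_6, so u_8 < u_6. But one relation states u_6 < u_8. These cannot both hold.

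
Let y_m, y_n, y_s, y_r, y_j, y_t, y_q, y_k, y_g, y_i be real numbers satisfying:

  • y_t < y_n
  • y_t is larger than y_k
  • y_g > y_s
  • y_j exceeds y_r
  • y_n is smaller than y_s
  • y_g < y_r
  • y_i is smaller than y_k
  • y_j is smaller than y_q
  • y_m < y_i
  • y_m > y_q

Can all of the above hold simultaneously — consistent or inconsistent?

inconsistent

We have y_s < y_g stated directly, yet also y_g < y_r < y_j < y_q < y_m < y_i < y_k < y_t < y_n < y_s by chaining the others — so y_g < y_s. Contradiction.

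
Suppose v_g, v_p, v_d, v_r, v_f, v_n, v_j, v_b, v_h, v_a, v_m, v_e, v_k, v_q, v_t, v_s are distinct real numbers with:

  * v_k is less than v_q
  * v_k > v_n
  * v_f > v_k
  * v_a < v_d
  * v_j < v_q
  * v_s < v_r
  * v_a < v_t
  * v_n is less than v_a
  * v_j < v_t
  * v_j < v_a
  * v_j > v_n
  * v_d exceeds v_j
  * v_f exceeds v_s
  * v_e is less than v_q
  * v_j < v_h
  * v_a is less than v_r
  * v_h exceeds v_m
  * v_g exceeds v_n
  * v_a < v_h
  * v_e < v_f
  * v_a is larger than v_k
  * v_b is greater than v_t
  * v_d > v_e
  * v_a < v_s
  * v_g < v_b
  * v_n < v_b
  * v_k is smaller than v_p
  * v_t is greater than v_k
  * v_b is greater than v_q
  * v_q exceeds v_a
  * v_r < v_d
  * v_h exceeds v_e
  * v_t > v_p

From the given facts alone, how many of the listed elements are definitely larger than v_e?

5

Directly above v_e: v_q, v_f, v_d, v_h.
One step further: v_b (5 so far).
No other element is forced above v_e by the given relations, so the count is 5.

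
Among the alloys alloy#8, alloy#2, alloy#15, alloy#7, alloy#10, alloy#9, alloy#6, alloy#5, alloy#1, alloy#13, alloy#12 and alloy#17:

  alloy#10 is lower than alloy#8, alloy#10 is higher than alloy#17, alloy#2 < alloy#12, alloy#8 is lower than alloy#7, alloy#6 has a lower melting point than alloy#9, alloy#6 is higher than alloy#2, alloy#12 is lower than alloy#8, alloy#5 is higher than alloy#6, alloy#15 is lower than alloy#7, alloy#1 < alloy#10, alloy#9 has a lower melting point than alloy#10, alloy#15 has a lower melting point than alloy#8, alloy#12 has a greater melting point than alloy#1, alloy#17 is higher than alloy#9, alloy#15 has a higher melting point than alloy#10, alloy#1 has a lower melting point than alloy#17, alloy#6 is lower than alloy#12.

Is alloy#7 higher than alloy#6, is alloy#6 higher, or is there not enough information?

Chaining the given relations: alloy#6 < alloy#9 < alloy#17 < alloy#10 < alloy#15 < alloy#8 < alloy#7.
So alloy#7 is higher.

alloy#7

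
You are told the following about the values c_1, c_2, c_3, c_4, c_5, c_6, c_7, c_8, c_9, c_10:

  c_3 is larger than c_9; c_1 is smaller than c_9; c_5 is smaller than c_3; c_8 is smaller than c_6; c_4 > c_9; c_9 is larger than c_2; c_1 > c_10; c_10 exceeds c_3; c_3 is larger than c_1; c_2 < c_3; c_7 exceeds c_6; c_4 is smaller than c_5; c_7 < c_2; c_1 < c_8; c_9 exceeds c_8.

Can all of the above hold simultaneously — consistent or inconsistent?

We have c_3 < c_10 stated directly, yet also c_10 < c_1 < c_8 < c_6 < c_7 < c_2 < c_9 < c_4 < c_5 < c_3 by chaining the others — so c_10 < c_3. Contradiction.

inconsistent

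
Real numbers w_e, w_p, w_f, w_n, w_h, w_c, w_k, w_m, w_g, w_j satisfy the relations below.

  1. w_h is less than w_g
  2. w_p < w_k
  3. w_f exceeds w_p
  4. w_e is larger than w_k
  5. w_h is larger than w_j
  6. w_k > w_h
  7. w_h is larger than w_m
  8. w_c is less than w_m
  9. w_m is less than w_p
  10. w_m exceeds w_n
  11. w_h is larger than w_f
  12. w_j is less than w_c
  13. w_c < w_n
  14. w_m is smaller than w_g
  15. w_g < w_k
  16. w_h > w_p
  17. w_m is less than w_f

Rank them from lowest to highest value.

w_j < w_c < w_n < w_m < w_p < w_f < w_h < w_g < w_k < w_e

Nothing is placed below w_j, so it is least; from there w_j < w_c; w_c < w_n; w_n < w_m; w_m < w_p; w_p < w_f; w_f < w_h; w_h < w_g; w_g < w_k; w_k < w_e, each given directly.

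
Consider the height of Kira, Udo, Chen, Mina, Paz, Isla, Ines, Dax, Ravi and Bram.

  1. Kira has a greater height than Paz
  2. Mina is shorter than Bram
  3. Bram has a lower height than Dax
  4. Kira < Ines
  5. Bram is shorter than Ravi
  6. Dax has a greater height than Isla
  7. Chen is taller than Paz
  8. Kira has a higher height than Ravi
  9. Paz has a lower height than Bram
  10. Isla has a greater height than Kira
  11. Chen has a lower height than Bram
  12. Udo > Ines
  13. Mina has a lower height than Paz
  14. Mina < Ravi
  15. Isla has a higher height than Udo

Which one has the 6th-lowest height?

Piecing the relations together gives one ordering: Mina < Paz < Chen < Bram < Ravi < Kira < Ines < Udo < Isla < Dax.
Counting 6 from the smallest end gives Kira.

Kira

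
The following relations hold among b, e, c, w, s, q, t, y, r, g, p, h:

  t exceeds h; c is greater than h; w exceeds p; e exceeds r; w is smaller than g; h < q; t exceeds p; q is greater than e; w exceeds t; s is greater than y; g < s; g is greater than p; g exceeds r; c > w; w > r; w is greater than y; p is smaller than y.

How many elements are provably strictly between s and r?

Chaining upward from r reaches: w, g, e, q, c.
Chaining downward from s reaches: h, p, t, y, w, g.
Strictly between r and s are those in both lists: w, g — 2 elements.

2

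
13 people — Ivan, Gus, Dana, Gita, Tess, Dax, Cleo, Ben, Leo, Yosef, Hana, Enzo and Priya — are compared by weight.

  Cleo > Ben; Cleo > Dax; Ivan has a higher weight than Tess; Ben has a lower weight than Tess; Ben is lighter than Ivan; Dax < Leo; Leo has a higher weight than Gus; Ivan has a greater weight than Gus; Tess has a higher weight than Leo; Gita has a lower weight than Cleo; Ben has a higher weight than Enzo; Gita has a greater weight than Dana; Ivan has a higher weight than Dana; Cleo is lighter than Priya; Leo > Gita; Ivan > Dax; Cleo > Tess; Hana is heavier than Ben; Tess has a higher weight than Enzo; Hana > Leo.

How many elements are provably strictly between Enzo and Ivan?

2

The relations place Enzo below Ivan. An element lies strictly between them when it is forced above Enzo and also forced below Ivan.
Above Enzo: {Ben, Tess, Hana, Cleo, Priya}. Below Ivan: {Dax, Gus, Dana, Gita, Ben, Leo, Tess}.
Intersection: {Ben, Tess} — 2.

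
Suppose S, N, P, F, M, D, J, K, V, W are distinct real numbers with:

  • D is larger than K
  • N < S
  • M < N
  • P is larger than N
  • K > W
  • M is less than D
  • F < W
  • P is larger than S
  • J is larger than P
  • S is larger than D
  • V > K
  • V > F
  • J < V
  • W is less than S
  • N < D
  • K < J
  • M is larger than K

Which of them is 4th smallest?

Piecing the relations together gives one ordering: F < W < K < M < N < D < S < P < J < V.
Counting 4 from the smallest end gives M.

M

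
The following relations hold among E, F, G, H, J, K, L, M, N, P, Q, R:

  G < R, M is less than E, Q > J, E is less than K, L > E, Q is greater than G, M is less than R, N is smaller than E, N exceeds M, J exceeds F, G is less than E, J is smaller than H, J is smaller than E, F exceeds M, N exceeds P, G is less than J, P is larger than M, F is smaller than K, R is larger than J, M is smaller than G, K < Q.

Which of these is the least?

Chaining upward from M: directly above it, G, P, F, N, E, R; then J, L, K, Q; then H.
That covers every other element, and nothing is given below M, so M is the least.

M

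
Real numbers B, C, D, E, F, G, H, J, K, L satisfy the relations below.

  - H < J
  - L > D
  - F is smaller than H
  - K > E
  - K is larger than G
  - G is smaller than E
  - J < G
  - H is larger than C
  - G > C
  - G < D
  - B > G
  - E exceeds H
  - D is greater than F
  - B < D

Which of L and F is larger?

L

F < H and H < J give F < J.
With J < G: F < H < J < G.
With G < B: F < H < J < G < B.
With B < D: F < H < J < G < B < D.
Then D < L extends the chain to L.
So F < L; L is the larger of the two.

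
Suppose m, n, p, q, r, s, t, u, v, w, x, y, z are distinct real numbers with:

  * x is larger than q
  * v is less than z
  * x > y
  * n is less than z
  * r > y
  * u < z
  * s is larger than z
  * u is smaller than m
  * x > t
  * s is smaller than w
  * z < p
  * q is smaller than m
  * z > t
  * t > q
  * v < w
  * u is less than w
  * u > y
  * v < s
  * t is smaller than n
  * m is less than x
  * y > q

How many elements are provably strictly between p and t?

2

The relations place t below p. An element lies strictly between them when it is forced above t and also forced below p.
Above t: {n, z, s, w, x}. Below p: {v, q, y, u, n, z}.
Intersection: {n, z} — 2.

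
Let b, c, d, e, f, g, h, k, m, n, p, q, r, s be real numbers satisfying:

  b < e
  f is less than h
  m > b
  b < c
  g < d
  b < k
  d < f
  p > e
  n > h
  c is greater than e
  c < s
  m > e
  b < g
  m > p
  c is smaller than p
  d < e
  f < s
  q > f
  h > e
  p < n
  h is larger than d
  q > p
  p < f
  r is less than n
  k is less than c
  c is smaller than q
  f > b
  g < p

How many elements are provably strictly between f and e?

The relations place e below f. An element lies strictly between them when it is forced above e and also forced below f.
Above e: {c, p, m, q, h, s, n}. Below f: {b, k, g, d, c, p}.
Intersection: {c, p} — 2.

2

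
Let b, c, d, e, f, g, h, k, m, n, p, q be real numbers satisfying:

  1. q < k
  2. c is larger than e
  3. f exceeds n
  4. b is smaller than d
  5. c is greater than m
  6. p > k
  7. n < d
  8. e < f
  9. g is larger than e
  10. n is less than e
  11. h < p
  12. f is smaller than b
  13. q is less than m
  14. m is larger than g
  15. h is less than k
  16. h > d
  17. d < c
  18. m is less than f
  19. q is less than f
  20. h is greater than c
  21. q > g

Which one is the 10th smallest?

h

The consecutive relations fix a unique order: n < e < g < q < m < f < b < d < c < h < k < p.
Counting 10 from the smallest end gives h.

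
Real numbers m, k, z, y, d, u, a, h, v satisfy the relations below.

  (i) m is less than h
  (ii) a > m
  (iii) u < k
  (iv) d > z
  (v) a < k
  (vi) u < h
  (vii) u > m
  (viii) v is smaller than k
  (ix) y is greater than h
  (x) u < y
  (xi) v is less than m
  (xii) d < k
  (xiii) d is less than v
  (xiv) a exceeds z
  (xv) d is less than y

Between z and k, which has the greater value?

k

z < d and d < v give z < v.
Then v < m extends the chain to m.
Then m < a extends the chain to a.
Then a < k extends the chain to k.
So z < k; k is the larger of the two.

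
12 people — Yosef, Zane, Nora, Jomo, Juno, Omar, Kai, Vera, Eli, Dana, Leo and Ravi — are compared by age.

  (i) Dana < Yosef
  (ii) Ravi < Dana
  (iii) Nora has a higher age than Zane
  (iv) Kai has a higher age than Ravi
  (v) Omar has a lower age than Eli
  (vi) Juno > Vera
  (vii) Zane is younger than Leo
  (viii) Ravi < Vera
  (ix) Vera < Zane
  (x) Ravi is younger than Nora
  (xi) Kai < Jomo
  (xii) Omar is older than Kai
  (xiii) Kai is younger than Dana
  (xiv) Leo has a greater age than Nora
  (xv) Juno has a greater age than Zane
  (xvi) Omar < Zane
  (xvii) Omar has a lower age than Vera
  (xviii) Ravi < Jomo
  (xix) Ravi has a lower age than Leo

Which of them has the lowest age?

Chaining upward from Ravi: directly above it, Kai, Dana, Vera, Nora, Leo, Jomo; then Omar, Zane, Juno, Yosef; then Eli.
That covers every other element, and nothing is given below Ravi, so Ravi is the lowest age.

Ravi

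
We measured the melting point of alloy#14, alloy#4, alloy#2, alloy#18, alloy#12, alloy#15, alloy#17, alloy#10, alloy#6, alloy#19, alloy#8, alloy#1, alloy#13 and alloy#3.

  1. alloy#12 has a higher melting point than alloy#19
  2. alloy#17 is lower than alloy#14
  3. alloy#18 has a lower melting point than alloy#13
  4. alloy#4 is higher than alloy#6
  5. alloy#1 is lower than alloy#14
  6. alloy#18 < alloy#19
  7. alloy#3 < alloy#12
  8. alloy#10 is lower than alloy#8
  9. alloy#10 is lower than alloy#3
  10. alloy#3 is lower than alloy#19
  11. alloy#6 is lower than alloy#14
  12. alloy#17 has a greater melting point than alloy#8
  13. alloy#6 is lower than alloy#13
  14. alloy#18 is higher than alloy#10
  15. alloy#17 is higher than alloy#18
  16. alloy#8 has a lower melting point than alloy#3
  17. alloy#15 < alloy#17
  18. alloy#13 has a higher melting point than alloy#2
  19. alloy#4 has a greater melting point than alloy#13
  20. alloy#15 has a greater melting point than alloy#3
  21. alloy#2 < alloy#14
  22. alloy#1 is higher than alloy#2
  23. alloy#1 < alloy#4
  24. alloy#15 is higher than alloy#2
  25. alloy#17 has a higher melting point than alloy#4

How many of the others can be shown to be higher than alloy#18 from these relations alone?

6

From alloy#18 the given relations immediately reach alloy#13, alloy#19, alloy#17.
From those, alloy#12, alloy#4, alloy#14 — 6 in total.
No other element is forced above alloy#18 by the given relations, so the count is 6.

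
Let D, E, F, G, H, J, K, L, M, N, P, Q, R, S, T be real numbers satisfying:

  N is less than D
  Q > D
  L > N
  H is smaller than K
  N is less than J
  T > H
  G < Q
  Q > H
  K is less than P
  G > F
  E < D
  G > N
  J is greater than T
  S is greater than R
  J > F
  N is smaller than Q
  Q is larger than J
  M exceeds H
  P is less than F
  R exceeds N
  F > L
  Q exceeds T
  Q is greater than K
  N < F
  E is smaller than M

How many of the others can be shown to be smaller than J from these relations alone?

7

Directly below J: N, T, F.
One step further: H, P, L (6 so far).
One step further: K (7 so far).
No other element is forced below J by the given relations, so the count is 7.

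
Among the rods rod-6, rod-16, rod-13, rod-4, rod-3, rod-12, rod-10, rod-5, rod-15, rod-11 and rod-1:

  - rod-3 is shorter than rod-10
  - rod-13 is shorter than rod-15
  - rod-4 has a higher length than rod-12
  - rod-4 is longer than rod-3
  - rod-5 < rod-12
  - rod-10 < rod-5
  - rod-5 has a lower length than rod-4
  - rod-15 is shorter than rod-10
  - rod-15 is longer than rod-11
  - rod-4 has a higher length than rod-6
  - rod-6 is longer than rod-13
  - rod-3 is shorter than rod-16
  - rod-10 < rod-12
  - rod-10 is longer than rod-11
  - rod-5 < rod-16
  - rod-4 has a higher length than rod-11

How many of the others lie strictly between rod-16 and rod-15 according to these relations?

The relations place rod-15 below rod-16. An element lies strictly between them when it is forced above rod-15 and also forced below rod-16.
Above rod-15: {rod-10, rod-5, rod-12, rod-4}. Below rod-16: {rod-11, rod-13, rod-3, rod-10, rod-5}.
Intersection: {rod-10, rod-5} — 2.

2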